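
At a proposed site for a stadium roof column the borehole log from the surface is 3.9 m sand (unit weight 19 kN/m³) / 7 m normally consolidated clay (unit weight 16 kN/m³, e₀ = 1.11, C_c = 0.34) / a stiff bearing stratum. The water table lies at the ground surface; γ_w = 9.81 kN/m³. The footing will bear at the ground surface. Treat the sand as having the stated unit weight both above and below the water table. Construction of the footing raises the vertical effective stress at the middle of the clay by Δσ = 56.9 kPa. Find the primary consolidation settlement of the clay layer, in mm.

Mid-depth of clay below the ground surface: z = 3.9 + 7/2 = 7.4 m.
Total vertical stress at mid-clay: σ_v = 19×3.9 + 16×3.5 = 130.1 kPa.
Pore pressure: u = 9.81×(7.4 − 0) = 72.594 kPa.
Initial effective stress: σ'_0 = σ_v − u = 130.1 − 72.594 = 57.506 kPa.
Final effective stress: σ'_f = σ'_0 + Δσ = 57.506 + 56.9 = 114.41 kPa.
Normally consolidated clay, so the full stress increment lies on the virgin compression line:
S_c = C_c·H/(1+e₀)·log₁₀(σ'_f/σ'_0) = 0.34×7/(1+1.11)×log₁₀(114.41/57.506)
    = 1.128 × 0.29875 = 0.337 m

S_c ≈ 337 mm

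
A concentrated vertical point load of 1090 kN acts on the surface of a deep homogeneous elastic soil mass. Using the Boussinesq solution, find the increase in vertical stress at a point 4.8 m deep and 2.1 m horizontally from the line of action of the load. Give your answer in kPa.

Boussinesq vertical stress below a point load on an elastic half-space:
Δσ_z = 3P/(2πz²) · [1 + (r/z)²]^(−5/2)
r/z = 2.1/4.8 = 0.4375; [1+(r/z)²]^(−5/2) = 0.64543.
Δσ_z = 3×1090/(2π×4.8²) × 0.64543 = 22.588 × 0.64543 = 14.58 kPa

Δσ_z ≈ 14.6 kPa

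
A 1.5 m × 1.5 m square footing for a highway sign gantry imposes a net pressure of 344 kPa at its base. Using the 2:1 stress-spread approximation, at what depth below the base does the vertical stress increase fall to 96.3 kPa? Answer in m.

2:1 spreading — at depth z the loaded area has grown by z in each plan dimension:
qB²/(B+z)² = Δσ_z ⇒ z = B(√(q/Δσ_z) − 1) = 1.5×(√(344/96.3) − 1) = 1.335 m

z ≈ 1.34 m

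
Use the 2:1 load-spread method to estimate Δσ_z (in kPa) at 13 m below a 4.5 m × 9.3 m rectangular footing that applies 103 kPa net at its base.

By the 2:1 method the load spreads at 1 horizontal : 2 vertical, so at depth z the loaded area has grown by z in each plan dimension:
Δσ = qBL/((B+z)(L+z)) = 103×4.5×9.3/((4.5+13)(9.3+13)) = 11.046 kPa

Δσ_z ≈ 11 kPa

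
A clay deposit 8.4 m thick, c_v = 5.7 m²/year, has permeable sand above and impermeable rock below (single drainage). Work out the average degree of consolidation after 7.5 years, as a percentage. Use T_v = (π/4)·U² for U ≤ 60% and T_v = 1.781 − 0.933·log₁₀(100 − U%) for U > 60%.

Drainage path length: H_d = H = 8.4 m (single drainage).
T_v = c_v·t/H_d² = 5.7×7.5/8.4² = 0.60587.
T_v = 0.60587 corresponds to the U > 60% branch:
U = 1 − 10^((1.781 − T_v)/0.933)/100 = 0.8182

U ≈ 81.8 %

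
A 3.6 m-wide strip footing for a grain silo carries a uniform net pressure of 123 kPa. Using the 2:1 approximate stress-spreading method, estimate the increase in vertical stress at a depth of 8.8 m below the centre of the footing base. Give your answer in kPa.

Δσ_z ≈ 35.7 kPa

By the 2:1 method the load spreads at 1 horizontal : 2 vertical, so at depth z the loaded area has grown by z in each plan dimension:
Δσ = qB/(B+z) = 123×3.6/(3.6+8.8) = 35.71 kPa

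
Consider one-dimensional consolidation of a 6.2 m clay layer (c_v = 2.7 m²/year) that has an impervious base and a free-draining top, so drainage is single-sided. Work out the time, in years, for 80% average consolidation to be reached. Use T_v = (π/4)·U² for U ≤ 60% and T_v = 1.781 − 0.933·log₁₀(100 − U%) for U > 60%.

t ≈ 8.07 years

Drainage path length: H_d = H = 6.2 m (single drainage).
U > 60%: T_v = 1.781 − 0.933·log₁₀(100 − 80) = 0.56714.
t = T_v·H_d²/c_v = 0.56714×6.2²/2.7 = 8.074 years.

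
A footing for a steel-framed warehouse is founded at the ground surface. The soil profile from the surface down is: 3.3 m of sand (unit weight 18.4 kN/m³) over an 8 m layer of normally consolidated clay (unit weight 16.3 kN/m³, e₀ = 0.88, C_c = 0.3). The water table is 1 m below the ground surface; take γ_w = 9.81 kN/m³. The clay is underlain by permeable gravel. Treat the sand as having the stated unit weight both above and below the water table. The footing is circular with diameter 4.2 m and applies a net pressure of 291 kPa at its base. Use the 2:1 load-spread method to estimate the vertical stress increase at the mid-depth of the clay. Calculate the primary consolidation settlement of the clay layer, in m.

Mid-depth of clay below the ground surface: z = 3.3 + 8/2 = 7.3 m.
Total vertical stress at mid-clay: σ_v = 18.4×3.3 + 16.3×4 = 125.92 kPa.
Pore pressure: u = 9.81×(7.3 − 1) = 61.803 kPa.
Initial effective stress: σ'_0 = σ_v − u = 125.92 − 61.803 = 64.117 kPa.
Stress increase at mid-clay by the 2:1 spreading method:
Δσ ≈ qD²/(D+z)² = 291×4.2²/(4.2+7.3)² = 38.815 kPa
Final effective stress: σ'_f = σ'_0 + Δσ = 64.117 + 38.815 = 102.93 kPa.
Normally consolidated clay, so the full stress increment lies on the virgin compression line:
S_c = C_c·H/(1+e₀)·log₁₀(σ'_f/σ'_0) = 0.3×8/(1+0.88)×log₁₀(102.93/64.117)
    = 1.2766 × 0.20557 = 0.2624 m

S_c ≈ 0.262 m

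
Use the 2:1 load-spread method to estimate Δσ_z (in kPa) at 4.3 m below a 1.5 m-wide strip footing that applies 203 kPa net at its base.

Δσ_z ≈ 52.5 kPa

By the 2:1 method the load spreads at 1 horizontal : 2 vertical, so at depth z the loaded area has grown by z in each plan dimension:
Δσ = qB/(B+z) = 203×1.5/(1.5+4.3) = 52.5 kPa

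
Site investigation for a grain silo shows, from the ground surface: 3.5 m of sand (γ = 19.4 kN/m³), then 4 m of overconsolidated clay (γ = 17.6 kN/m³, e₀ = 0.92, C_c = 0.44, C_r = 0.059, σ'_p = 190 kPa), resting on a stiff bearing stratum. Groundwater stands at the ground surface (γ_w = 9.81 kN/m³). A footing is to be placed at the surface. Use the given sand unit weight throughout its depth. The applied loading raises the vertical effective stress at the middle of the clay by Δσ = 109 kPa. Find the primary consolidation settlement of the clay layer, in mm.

S_c ≈ 62.4 mm

Mid-depth of clay below the ground surface: z = 3.5 + 4/2 = 5.5 m.
Total vertical stress at mid-clay: σ_v = 19.4×3.5 + 17.6×2 = 103.1 kPa.
Pore pressure: u = 9.81×(5.5 − 0) = 53.955 kPa.
Initial effective stress: σ'_0 = σ_v − u = 103.1 − 53.955 = 49.145 kPa.
Final effective stress: σ'_f = 49.145 + 109 = 158.15 kPa.
σ'_f = 158.15 ≤ σ'_p = 190 kPa, so the clay remains overconsolidated and only the recompression index applies:
S_c = C_r·H/(1+e₀)·log₁₀(σ'_f/σ'_0) = 0.059×4/1.92×log₁₀(158.15/49.145)
    = 0.12291 × 0.50759 = 0.06239 m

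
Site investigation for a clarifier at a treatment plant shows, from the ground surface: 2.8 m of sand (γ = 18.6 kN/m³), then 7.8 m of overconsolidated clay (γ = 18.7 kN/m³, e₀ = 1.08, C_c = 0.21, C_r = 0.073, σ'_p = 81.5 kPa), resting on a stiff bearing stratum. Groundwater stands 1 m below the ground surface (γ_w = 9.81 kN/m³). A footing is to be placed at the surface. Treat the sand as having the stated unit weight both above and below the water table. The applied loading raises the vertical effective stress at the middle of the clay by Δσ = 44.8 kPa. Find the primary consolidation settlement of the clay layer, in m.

Mid-depth of clay below the ground surface: z = 2.8 + 7.8/2 = 6.7 m.
Total vertical stress at mid-clay: σ_v = 18.6×2.8 + 18.7×3.9 = 125.01 kPa.
Pore pressure: u = 9.81×(6.7 − 1) = 55.917 kPa.
Initial effective stress: σ'_0 = σ_v − u = 125.01 − 55.917 = 69.093 kPa.
Final effective stress: σ'_f = 69.093 + 44.8 = 113.89 kPa.
σ'_f = 113.89 > σ'_p = 81.5 kPa, so the stress path crosses the preconsolidation pressure — recompression up to σ'_p, then virgin compression beyond:
S_c = H/(1+e₀)·[C_r·log₁₀(σ'_p/σ'_0) + C_c·log₁₀(σ'_f/σ'_p)]
    = 7.8/2.08 × [0.073×log₁₀(81.5/69.093) + 0.21×log₁₀(113.89/81.5)]
    = 3.75 × [0.0052358 + 0.030519] = 0.1341 m

S_c ≈ 0.134 m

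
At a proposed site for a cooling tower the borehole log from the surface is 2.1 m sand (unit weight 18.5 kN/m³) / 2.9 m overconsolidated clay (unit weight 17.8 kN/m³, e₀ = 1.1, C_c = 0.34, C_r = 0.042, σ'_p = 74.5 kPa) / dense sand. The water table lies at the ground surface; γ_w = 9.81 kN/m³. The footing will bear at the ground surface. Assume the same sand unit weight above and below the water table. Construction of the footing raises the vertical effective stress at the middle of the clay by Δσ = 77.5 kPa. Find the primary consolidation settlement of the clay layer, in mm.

S_c ≈ 97.5 mm

Mid-depth of clay below the ground surface: z = 2.1 + 2.9/2 = 3.55 m.
Total vertical stress at mid-clay: σ_v = 18.5×2.1 + 17.8×1.45 = 64.66 kPa.
Pore pressure: u = 9.81×(3.55 − 0) = 34.825 kPa.
Initial effective stress: σ'_0 = σ_v − u = 64.66 − 34.825 = 29.835 kPa.
Final effective stress: σ'_f = 29.835 + 77.5 = 107.34 kPa.
σ'_f = 107.34 > σ'_p = 74.5 kPa, so the stress path crosses the preconsolidation pressure — recompression up to σ'_p, then virgin compression beyond:
S_c = H/(1+e₀)·[C_r·log₁₀(σ'_p/σ'_0) + C_c·log₁₀(σ'_f/σ'_p)]
    = 2.9/2.1 × [0.042×log₁₀(74.5/29.835) + 0.34×log₁₀(107.34/74.5)]
    = 1.381 × [0.016692 + 0.053926] = 0.09752 m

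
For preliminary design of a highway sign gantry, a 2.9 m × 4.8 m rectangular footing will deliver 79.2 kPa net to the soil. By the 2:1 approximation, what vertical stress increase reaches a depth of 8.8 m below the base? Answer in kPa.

Δσ_z ≈ 6.93 kPa

By the 2:1 method the load spreads at 1 horizontal : 2 vertical, so at depth z the loaded area has grown by z in each plan dimension:
Δσ = qBL/((B+z)(L+z)) = 79.2×2.9×4.8/((2.9+8.8)(4.8+8.8)) = 6.9285 kPa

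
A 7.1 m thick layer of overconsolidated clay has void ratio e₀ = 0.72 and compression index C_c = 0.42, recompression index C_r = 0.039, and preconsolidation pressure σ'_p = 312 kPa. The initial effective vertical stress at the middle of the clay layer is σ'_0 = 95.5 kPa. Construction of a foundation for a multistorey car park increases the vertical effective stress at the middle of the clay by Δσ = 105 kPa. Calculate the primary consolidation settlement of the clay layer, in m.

S_c ≈ 0.0519 m

Final effective stress: σ'_f = 95.5 + 105 = 200.5 kPa.
σ'_f = 200.5 ≤ σ'_p = 312 kPa, so the clay remains overconsolidated and only the recompression index applies:
S_c = C_r·H/(1+e₀)·log₁₀(σ'_f/σ'_0) = 0.039×7.1/1.72×log₁₀(200.5/95.5)
    = 0.16099 × 0.32211 = 0.05186 m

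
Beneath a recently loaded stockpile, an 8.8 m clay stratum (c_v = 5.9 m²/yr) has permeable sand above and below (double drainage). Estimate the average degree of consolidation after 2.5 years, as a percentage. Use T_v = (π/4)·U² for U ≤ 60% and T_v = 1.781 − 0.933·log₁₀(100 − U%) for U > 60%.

U ≈ 87.6 %

Drainage path length: H_d = H/2 = 4.4 m (double drainage).
T_v = c_v·t/H_d² = 5.9×2.5/4.4² = 0.76188.
T_v = 0.76188 corresponds to the U > 60% branch:
U = 1 − 10^((1.781 − T_v)/0.933)/100 = 0.8763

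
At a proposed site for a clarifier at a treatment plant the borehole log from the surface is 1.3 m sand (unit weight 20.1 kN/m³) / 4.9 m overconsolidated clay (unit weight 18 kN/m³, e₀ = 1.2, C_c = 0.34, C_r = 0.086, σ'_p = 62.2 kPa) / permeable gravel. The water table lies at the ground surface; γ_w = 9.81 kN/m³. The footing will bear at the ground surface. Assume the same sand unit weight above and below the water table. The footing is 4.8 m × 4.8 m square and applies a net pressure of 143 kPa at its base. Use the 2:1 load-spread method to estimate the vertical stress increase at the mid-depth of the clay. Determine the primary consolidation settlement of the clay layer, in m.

S_c ≈ 0.128 m

Mid-depth of clay below the ground surface: z = 1.3 + 4.9/2 = 3.75 m.
Total vertical stress at mid-clay: σ_v = 20.1×1.3 + 18×2.45 = 70.23 kPa.
Pore pressure: u = 9.81×(3.75 − 0) = 36.788 kPa.
Initial effective stress: σ'_0 = σ_v − u = 70.23 − 36.788 = 33.442 kPa.
Stress increase at mid-clay by the 2:1 spreading method:
Δσ = qBL/((B+z)(L+z)) = 143×4.8×4.8/((4.8+3.75)(4.8+3.75)) = 45.07 kPa
Final effective stress: σ'_f = 33.442 + 45.07 = 78.512 kPa.
σ'_f = 78.512 > σ'_p = 62.2 kPa, so the stress path crosses the preconsolidation pressure — recompression up to σ'_p, then virgin compression beyond:
S_c = H/(1+e₀)·[C_r·log₁₀(σ'_p/σ'_0) + C_c·log₁₀(σ'_f/σ'_p)]
    = 4.9/2.2 × [0.086×log₁₀(62.2/33.442) + 0.34×log₁₀(78.512/62.2)]
    = 2.2273 × [0.023177 + 0.03439] = 0.1282 m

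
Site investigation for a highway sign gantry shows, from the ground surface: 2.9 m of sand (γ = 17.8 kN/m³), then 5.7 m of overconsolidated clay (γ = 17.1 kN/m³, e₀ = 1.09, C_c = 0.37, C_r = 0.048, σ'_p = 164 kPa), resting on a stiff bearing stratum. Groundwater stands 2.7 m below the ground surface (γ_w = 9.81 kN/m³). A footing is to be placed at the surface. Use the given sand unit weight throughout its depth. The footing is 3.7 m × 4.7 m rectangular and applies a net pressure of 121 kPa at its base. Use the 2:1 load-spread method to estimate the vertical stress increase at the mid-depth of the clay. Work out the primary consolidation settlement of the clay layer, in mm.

S_c ≈ 15 mm

Mid-depth of clay below the ground surface: z = 2.9 + 5.7/2 = 5.75 m.
Total vertical stress at mid-clay: σ_v = 17.8×2.9 + 17.1×2.85 = 100.36 kPa.
Pore pressure: u = 9.81×(5.75 − 2.7) = 29.921 kPa.
Initial effective stress: σ'_0 = σ_v − u = 100.36 − 29.921 = 70.439 kPa.
Stress increase at mid-clay by the 2:1 spreading method:
Δσ = qBL/((B+z)(L+z)) = 121×3.7×4.7/((3.7+5.75)(4.7+5.75)) = 21.308 kPa
Final effective stress: σ'_f = 70.439 + 21.308 = 91.747 kPa.
σ'_f = 91.747 ≤ σ'_p = 164 kPa, so the clay remains overconsolidated and only the recompression index applies:
S_c = C_r·H/(1+e₀)·log₁₀(σ'_f/σ'_0) = 0.048×5.7/2.09×log₁₀(91.747/70.439)
    = 0.13091 × 0.11478 = 0.01503 m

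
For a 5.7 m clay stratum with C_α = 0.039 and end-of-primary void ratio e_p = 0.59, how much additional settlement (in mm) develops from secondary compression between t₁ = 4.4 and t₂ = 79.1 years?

Secondary compression: S_s = C_α·H/(1+e_p)·log₁₀(t₂/t₁)
S_s = 0.039×5.7/(1+0.59)×log₁₀(79.1/4.4)
    = 0.1398 × 1.255 = 0.1754 m

S_s ≈ 175 mm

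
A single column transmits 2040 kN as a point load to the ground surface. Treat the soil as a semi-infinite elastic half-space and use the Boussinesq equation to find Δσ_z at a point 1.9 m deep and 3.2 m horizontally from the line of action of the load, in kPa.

Boussinesq vertical stress below a point load on an elastic half-space:
Δσ_z = 3P/(2πz²) · [1 + (r/z)²]^(−5/2)
r/z = 3.2/1.9 = 1.6842; [1+(r/z)²]^(−5/2) = 0.034685.
Δσ_z = 3×2040/(2π×1.9²) × 0.034685 = 269.81 × 0.034685 = 9.358 kPa

Δσ_z ≈ 9.36 kPa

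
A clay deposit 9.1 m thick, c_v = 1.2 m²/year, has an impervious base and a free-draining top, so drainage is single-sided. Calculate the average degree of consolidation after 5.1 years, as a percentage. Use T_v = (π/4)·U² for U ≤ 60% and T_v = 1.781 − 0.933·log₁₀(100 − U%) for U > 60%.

U ≈ 30.7 %

Drainage path length: H_d = H = 9.1 m (single drainage).
T_v = c_v·t/H_d² = 1.2×5.1/9.1² = 0.073904.
T_v = 0.073904 corresponds to the U ≤ 60% branch:
U = √(4T_v/π) = 0.3068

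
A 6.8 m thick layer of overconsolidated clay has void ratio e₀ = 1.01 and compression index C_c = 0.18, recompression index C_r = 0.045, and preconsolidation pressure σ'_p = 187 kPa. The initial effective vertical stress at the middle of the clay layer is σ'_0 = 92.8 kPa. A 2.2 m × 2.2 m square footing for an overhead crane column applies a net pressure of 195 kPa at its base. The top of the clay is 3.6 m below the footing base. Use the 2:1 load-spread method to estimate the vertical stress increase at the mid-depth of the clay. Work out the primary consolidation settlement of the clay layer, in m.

Mid-depth of clay below the footing base: z = 3.6 + 6.8/2 = 7 m.
Stress increase at mid-clay by the 2:1 spreading method:
Δσ = qBL/((B+z)(L+z)) = 195×2.2×2.2/((2.2+7)(2.2+7)) = 11.151 kPa
Final effective stress: σ'_f = 92.8 + 11.151 = 103.95 kPa.
σ'_f = 103.95 ≤ σ'_p = 187 kPa, so the clay remains overconsolidated and only the recompression index applies:
S_c = C_r·H/(1+e₀)·log₁₀(σ'_f/σ'_0) = 0.045×6.8/2.01×log₁₀(103.95/92.8)
    = 0.15224 × 0.049277 = 0.007502 m

S_c ≈ 0.0075 m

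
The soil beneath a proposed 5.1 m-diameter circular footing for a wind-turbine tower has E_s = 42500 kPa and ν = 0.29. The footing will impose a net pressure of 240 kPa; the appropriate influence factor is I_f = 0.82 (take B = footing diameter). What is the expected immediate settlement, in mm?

S_e ≈ 21.6 mm

Immediate (elastic) settlement: S_e = q·B·(1−ν²)/E_s · I_f.
S_e = 240 × 5.1 × (1 − 0.29²) / 42500 × 0.82
    = 240 × 5.1 × 0.9159 / 42500 × 0.82
    = 0.02163 m = 21.63 mm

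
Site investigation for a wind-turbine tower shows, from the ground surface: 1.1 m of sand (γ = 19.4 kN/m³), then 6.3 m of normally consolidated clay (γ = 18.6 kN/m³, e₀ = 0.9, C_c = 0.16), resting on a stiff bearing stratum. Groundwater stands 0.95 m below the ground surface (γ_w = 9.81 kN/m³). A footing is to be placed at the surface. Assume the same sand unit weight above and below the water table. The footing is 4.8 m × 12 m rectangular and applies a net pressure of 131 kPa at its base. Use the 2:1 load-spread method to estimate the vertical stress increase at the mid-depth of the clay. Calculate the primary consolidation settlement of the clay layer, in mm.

S_c ≈ 169 mm

Mid-depth of clay below the ground surface: z = 1.1 + 6.3/2 = 4.25 m.
Total vertical stress at mid-clay: σ_v = 19.4×1.1 + 18.6×3.15 = 79.93 kPa.
Pore pressure: u = 9.81×(4.25 − 0.95) = 32.373 kPa.
Initial effective stress: σ'_0 = σ_v − u = 79.93 − 32.373 = 47.557 kPa.
Stress increase at mid-clay by the 2:1 spreading method:
Δσ = qBL/((B+z)(L+z)) = 131×4.8×12/((4.8+4.25)(12+4.25)) = 51.309 kPa
Final effective stress: σ'_f = σ'_0 + Δσ = 47.557 + 51.309 = 98.866 kPa.
Normally consolidated clay, so the full stress increment lies on the virgin compression line:
S_c = C_c·H/(1+e₀)·log₁₀(σ'_f/σ'_0) = 0.16×6.3/(1+0.9)×log₁₀(98.866/47.557)
    = 0.53053 × 0.31783 = 0.1686 m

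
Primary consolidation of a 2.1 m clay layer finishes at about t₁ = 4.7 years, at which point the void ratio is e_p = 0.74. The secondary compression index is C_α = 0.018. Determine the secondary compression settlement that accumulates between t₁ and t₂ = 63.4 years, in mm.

S_s ≈ 24.5 mm

Secondary compression: S_s = C_α·H/(1+e_p)·log₁₀(t₂/t₁)
S_s = 0.018×2.1/(1+0.74)×log₁₀(63.4/4.7)
    = 0.02172 × 1.13 = 0.02455 m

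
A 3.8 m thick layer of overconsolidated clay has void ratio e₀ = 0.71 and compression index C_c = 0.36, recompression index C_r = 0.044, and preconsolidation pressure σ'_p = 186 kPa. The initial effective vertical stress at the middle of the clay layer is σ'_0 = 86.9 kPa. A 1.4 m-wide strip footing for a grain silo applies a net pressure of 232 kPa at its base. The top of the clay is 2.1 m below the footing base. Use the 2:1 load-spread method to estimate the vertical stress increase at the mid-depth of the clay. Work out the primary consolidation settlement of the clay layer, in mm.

S_c ≈ 22.3 mm

Mid-depth of clay below the footing base: z = 2.1 + 3.8/2 = 4 m.
Stress increase at mid-clay by the 2:1 spreading method:
Δσ = qB/(B+z) = 232×1.4/(1.4+4) = 60.148 kPa
Final effective stress: σ'_f = 86.9 + 60.148 = 147.05 kPa.
σ'_f = 147.05 ≤ σ'_p = 186 kPa, so the clay remains overconsolidated and only the recompression index applies:
S_c = C_r·H/(1+e₀)·log₁₀(σ'_f/σ'_0) = 0.044×3.8/1.71×log₁₀(147.05/86.9)
    = 0.097777 × 0.22845 = 0.02234 m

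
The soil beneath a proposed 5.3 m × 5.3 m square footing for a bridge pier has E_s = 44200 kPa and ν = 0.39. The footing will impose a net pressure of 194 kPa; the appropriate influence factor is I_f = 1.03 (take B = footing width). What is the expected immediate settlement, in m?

S_e ≈ 0.0203 m

Immediate (elastic) settlement: S_e = q·B·(1−ν²)/E_s · I_f.
S_e = 194 × 5.3 × (1 − 0.39²) / 44200 × 1.03
    = 194 × 5.3 × 0.8479 / 44200 × 1.03
    = 0.02032 m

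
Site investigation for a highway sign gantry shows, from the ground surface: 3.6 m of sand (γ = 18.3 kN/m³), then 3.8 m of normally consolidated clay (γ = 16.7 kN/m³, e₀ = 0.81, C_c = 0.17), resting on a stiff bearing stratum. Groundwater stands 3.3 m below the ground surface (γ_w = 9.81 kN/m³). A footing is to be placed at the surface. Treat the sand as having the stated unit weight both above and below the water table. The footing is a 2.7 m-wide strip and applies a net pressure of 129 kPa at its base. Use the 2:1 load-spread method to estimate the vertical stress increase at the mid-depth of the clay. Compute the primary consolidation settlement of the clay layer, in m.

Mid-depth of clay below the ground surface: z = 3.6 + 3.8/2 = 5.5 m.
Total vertical stress at mid-clay: σ_v = 18.3×3.6 + 16.7×1.9 = 97.61 kPa.
Pore pressure: u = 9.81×(5.5 − 3.3) = 21.582 kPa.
Initial effective stress: σ'_0 = σ_v − u = 97.61 − 21.582 = 76.028 kPa.
Stress increase at mid-clay by the 2:1 spreading method:
Δσ = qB/(B+z) = 129×2.7/(2.7+5.5) = 42.476 kPa
Final effective stress: σ'_f = σ'_0 + Δσ = 76.028 + 42.476 = 118.5 kPa.
Normally consolidated clay, so the full stress increment lies on the virgin compression line:
S_c = C_c·H/(1+e₀)·log₁₀(σ'_f/σ'_0) = 0.17×3.8/(1+0.81)×log₁₀(118.5/76.028)
    = 0.35691 × 0.19274 = 0.06879 m

S_c ≈ 0.0688 m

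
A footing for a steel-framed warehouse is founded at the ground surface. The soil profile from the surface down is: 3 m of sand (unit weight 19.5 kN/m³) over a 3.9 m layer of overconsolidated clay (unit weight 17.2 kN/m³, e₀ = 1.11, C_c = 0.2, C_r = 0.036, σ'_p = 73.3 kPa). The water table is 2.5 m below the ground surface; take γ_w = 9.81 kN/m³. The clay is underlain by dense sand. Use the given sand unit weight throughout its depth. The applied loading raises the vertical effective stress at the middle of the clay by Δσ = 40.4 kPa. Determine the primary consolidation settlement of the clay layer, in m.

S_c ≈ 0.065 m

Mid-depth of clay below the ground surface: z = 3 + 3.9/2 = 4.95 m.
Total vertical stress at mid-clay: σ_v = 19.5×3 + 17.2×1.95 = 92.04 kPa.
Pore pressure: u = 9.81×(4.95 − 2.5) = 24.035 kPa.
Initial effective stress: σ'_0 = σ_v − u = 92.04 − 24.035 = 68.005 kPa.
Final effective stress: σ'_f = 68.005 + 40.4 = 108.41 kPa.
σ'_f = 108.41 > σ'_p = 73.3 kPa, so the stress path crosses the preconsolidation pressure — recompression up to σ'_p, then virgin compression beyond:
S_c = H/(1+e₀)·[C_r·log₁₀(σ'_p/σ'_0) + C_c·log₁₀(σ'_f/σ'_p)]
    = 3.9/2.11 × [0.036×log₁₀(73.3/68.005) + 0.2×log₁₀(108.41/73.3)]
    = 1.8483 × [0.0011723 + 0.033993] = 0.065 m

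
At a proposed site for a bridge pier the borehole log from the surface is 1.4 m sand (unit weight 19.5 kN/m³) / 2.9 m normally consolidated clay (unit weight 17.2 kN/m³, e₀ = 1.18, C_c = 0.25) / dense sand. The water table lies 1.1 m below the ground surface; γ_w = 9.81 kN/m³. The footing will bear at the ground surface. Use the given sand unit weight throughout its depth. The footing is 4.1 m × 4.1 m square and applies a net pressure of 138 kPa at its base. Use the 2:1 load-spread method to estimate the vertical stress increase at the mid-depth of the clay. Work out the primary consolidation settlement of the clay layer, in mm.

S_c ≈ 125 mm

Mid-depth of clay below the ground surface: z = 1.4 + 2.9/2 = 2.85 m.
Total vertical stress at mid-clay: σ_v = 19.5×1.4 + 17.2×1.45 = 52.24 kPa.
Pore pressure: u = 9.81×(2.85 − 1.1) = 17.168 kPa.
Initial effective stress: σ'_0 = σ_v − u = 52.24 − 17.168 = 35.072 kPa.
Stress increase at mid-clay by the 2:1 spreading method:
Δσ = qBL/((B+z)(L+z)) = 138×4.1×4.1/((4.1+2.85)(4.1+2.85)) = 48.026 kPa
Final effective stress: σ'_f = σ'_0 + Δσ = 35.072 + 48.026 = 83.098 kPa.
Normally consolidated clay, so the full stress increment lies on the virgin compression line:
S_c = C_c·H/(1+e₀)·log₁₀(σ'_f/σ'_0) = 0.25×2.9/(1+1.18)×log₁₀(83.098/35.072)
    = 0.33257 × 0.37463 = 0.1246 m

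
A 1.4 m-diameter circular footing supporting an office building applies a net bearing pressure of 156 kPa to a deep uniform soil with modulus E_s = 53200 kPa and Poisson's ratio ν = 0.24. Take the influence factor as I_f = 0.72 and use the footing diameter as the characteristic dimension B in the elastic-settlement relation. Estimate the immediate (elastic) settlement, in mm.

S_e ≈ 2.79 mm

Immediate (elastic) settlement: S_e = q·B·(1−ν²)/E_s · I_f.
S_e = 156 × 1.4 × (1 − 0.24²) / 53200 × 0.72
    = 156 × 1.4 × 0.9424 / 53200 × 0.72
    = 0.002786 m = 2.786 mm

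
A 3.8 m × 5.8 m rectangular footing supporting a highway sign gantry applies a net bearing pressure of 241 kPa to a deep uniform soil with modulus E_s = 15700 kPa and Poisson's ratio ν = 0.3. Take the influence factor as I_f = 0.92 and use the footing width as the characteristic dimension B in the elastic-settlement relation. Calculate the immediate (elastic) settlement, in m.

Immediate (elastic) settlement: S_e = q·B·(1−ν²)/E_s · I_f.
S_e = 241 × 3.8 × (1 − 0.3²) / 15700 × 0.92
    = 241 × 3.8 × 0.91 / 15700 × 0.92
    = 0.04883 m

S_e ≈ 0.0488 m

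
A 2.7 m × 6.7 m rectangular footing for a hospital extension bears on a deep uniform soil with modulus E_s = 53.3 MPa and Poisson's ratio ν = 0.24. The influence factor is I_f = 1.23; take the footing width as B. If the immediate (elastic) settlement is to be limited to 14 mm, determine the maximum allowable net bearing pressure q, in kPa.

E_s = 53.3 MPa = 53300 kPa.
S_e = q·B·(1−ν²)/E_s · I_f  ⇒  q = S_e·E_s / (B·(1−ν²)·I_f).
q = 0.014 × 53300 / (2.7 × 0.9424 × 1.23) = 238.4 kPa

q ≈ 238 kPa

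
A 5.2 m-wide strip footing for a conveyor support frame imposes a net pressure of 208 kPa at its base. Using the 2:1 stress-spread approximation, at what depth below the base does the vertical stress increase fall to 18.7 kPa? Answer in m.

z ≈ 52.6 m

2:1 spreading — at depth z the loaded area has grown by z in each plan dimension:
qB/(B+z) = Δσ_z ⇒ z = qB/Δσ_z − B = 208×5.2/18.7 − 5.2 = 52.64 m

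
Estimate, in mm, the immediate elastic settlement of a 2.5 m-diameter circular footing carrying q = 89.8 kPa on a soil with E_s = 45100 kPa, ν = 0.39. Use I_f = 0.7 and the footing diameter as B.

S_e ≈ 2.95 mm

Immediate (elastic) settlement: S_e = q·B·(1−ν²)/E_s · I_f.
S_e = 89.8 × 2.5 × (1 − 0.39²) / 45100 × 0.7
    = 89.8 × 2.5 × 0.8479 / 45100 × 0.7
    = 0.002954 m = 2.954 mm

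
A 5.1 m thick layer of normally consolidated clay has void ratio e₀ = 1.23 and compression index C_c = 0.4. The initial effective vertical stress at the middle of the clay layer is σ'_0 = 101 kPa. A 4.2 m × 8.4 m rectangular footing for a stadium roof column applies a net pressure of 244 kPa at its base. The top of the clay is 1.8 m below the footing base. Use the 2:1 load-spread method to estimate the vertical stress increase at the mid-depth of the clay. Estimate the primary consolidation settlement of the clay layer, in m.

S_c ≈ 0.23 m

Mid-depth of clay below the footing base: z = 1.8 + 5.1/2 = 4.35 m.
Stress increase at mid-clay by the 2:1 spreading method:
Δσ = qBL/((B+z)(L+z)) = 244×4.2×8.4/((4.2+4.35)(8.4+4.35)) = 78.966 kPa
Final effective stress: σ'_f = σ'_0 + Δσ = 101 + 78.966 = 179.97 kPa.
Normally consolidated clay, so the full stress increment lies on the virgin compression line:
S_c = C_c·H/(1+e₀)·log₁₀(σ'_f/σ'_0) = 0.4×5.1/(1+1.23)×log₁₀(179.97/101)
    = 0.9148 × 0.25088 = 0.2295 m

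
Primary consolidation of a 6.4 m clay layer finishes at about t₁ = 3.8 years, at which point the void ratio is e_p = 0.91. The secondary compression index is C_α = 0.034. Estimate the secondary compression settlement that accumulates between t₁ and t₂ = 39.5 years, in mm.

Secondary compression: S_s = C_α·H/(1+e_p)·log₁₀(t₂/t₁)
S_s = 0.034×6.4/(1+0.91)×log₁₀(39.5/3.8)
    = 0.1139 × 1.017 = 0.1158 m

S_s ≈ 116 mm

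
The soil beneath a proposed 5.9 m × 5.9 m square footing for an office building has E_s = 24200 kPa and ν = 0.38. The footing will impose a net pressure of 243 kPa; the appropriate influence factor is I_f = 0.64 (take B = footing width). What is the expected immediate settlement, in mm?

S_e ≈ 32.4 mm

Immediate (elastic) settlement: S_e = q·B·(1−ν²)/E_s · I_f.
S_e = 243 × 5.9 × (1 − 0.38²) / 24200 × 0.64
    = 243 × 5.9 × 0.8556 / 24200 × 0.64
    = 0.03244 m = 32.44 mm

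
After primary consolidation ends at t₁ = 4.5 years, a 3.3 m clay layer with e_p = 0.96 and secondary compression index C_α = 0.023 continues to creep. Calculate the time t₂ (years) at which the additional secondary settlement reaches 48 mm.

S_s = C_α·H/(1+e_p)·log₁₀(t₂/t₁) ⇒ log₁₀(t₂/t₁) = S_s·(1+e_p)/(C_α·H).
log₁₀(t₂/t₁) = 0.048 × (1+0.96) / (0.023×3.3) = 1.24
t₂ = t₁ × 10^1.24 = 4.5 × 17.36 = 78.12 years

t₂ ≈ 78.1 years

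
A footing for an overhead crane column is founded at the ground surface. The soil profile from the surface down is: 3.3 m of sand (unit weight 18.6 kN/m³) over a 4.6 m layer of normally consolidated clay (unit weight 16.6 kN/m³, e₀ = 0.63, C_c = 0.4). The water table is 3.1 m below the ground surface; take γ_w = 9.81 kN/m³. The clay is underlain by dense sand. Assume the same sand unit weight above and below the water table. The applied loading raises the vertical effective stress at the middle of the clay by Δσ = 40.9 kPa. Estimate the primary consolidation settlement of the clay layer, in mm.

Mid-depth of clay below the ground surface: z = 3.3 + 4.6/2 = 5.6 m.
Total vertical stress at mid-clay: σ_v = 18.6×3.3 + 16.6×2.3 = 99.56 kPa.
Pore pressure: u = 9.81×(5.6 − 3.1) = 24.525 kPa.
Initial effective stress: σ'_0 = σ_v − u = 99.56 − 24.525 = 75.035 kPa.
Final effective stress: σ'_f = σ'_0 + Δσ = 75.035 + 40.9 = 115.94 kPa.
Normally consolidated clay, so the full stress increment lies on the virgin compression line:
S_c = C_c·H/(1+e₀)·log₁₀(σ'_f/σ'_0) = 0.4×4.6/(1+0.63)×log₁₀(115.94/75.035)
    = 1.1288 × 0.18897 = 0.2133 m

S_c ≈ 213 mm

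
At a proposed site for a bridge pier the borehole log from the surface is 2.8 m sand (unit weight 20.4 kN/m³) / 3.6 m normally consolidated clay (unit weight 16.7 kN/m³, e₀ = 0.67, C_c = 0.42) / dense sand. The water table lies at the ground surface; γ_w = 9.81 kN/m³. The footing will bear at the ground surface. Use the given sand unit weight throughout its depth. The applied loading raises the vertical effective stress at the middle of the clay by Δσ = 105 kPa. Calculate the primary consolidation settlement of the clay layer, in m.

Mid-depth of clay below the ground surface: z = 2.8 + 3.6/2 = 4.6 m.
Total vertical stress at mid-clay: σ_v = 20.4×2.8 + 16.7×1.8 = 87.18 kPa.
Pore pressure: u = 9.81×(4.6 − 0) = 45.126 kPa.
Initial effective stress: σ'_0 = σ_v − u = 87.18 − 45.126 = 42.054 kPa.
Final effective stress: σ'_f = σ'_0 + Δσ = 42.054 + 105 = 147.05 kPa.
Normally consolidated clay, so the full stress increment lies on the virgin compression line:
S_c = C_c·H/(1+e₀)·log₁₀(σ'_f/σ'_0) = 0.42×3.6/(1+0.67)×log₁₀(147.05/42.054)
    = 0.90539 × 0.54366 = 0.4922 m

S_c ≈ 0.492 m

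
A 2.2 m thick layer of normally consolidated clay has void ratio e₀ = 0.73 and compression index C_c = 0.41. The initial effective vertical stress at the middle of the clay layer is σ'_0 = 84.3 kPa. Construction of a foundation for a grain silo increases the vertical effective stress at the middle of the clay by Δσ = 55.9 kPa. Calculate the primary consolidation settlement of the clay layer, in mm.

S_c ≈ 115 mm

Final effective stress: σ'_f = σ'_0 + Δσ = 84.3 + 55.9 = 140.2 kPa.
Normally consolidated clay, so the full stress increment lies on the virgin compression line:
S_c = C_c·H/(1+e₀)·log₁₀(σ'_f/σ'_0) = 0.41×2.2/(1+0.73)×log₁₀(140.2/84.3)
    = 0.52139 × 0.22092 = 0.1152 m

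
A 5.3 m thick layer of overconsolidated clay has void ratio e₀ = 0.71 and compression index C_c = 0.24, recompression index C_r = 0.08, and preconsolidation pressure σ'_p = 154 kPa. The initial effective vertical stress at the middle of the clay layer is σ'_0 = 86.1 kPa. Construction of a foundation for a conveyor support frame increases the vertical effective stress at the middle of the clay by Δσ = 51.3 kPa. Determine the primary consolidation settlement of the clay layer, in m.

Final effective stress: σ'_f = 86.1 + 51.3 = 137.4 kPa.
σ'_f = 137.4 ≤ σ'_p = 154 kPa, so the clay remains overconsolidated and only the recompression index applies:
S_c = C_r·H/(1+e₀)·log₁₀(σ'_f/σ'_0) = 0.08×5.3/1.71×log₁₀(137.4/86.1)
    = 0.24795 × 0.20298 = 0.05033 m

S_c ≈ 0.0503 m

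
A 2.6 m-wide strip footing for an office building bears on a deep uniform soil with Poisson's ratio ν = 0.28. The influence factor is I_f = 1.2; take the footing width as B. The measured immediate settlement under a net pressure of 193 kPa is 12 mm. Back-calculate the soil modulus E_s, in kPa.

E_s ≈ 46200 kPa

S_e = q·B·(1−ν²)/E_s · I_f  ⇒  E_s = q·B·(1−ν²)·I_f / S_e.
E_s = 193 × 2.6 × 0.9216 × 1.2 / 0.012 = 46250 kPa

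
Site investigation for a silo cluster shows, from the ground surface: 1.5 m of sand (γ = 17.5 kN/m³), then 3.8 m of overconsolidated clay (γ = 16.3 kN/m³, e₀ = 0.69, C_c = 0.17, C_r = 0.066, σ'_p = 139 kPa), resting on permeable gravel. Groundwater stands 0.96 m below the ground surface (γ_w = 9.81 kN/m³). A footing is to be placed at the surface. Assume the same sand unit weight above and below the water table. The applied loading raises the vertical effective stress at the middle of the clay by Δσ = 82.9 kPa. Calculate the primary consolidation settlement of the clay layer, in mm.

S_c ≈ 80.6 mm

Mid-depth of clay below the ground surface: z = 1.5 + 3.8/2 = 3.4 m.
Total vertical stress at mid-clay: σ_v = 17.5×1.5 + 16.3×1.9 = 57.22 kPa.
Pore pressure: u = 9.81×(3.4 − 0.96) = 23.936 kPa.
Initial effective stress: σ'_0 = σ_v − u = 57.22 − 23.936 = 33.284 kPa.
Final effective stress: σ'_f = 33.284 + 82.9 = 116.18 kPa.
σ'_f = 116.18 ≤ σ'_p = 139 kPa, so the clay remains overconsolidated and only the recompression index applies:
S_c = C_r·H/(1+e₀)·log₁₀(σ'_f/σ'_0) = 0.066×3.8/1.69×log₁₀(116.18/33.284)
    = 0.1484 × 0.5429 = 0.08057 m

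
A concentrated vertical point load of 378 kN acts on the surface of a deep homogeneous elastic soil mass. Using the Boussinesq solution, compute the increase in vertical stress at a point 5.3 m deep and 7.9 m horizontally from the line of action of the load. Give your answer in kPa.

Boussinesq vertical stress below a point load on an elastic half-space:
Δσ_z = 3P/(2πz²) · [1 + (r/z)²]^(−5/2)
r/z = 7.9/5.3 = 1.4906; [1+(r/z)²]^(−5/2) = 0.053673.
Δσ_z = 3×378/(2π×5.3²) × 0.053673 = 6.4251 × 0.053673 = 0.3449 kPa

Δσ_z ≈ 0.345 kPa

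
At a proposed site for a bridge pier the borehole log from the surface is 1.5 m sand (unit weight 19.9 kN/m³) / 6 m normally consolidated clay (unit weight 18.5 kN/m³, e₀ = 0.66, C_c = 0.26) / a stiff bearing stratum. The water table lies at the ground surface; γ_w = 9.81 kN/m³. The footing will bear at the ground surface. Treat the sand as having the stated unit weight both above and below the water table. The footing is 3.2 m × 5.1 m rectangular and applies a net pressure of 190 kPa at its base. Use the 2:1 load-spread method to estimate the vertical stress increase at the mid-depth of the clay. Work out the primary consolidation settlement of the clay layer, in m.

S_c ≈ 0.287 m

Mid-depth of clay below the ground surface: z = 1.5 + 6/2 = 4.5 m.
Total vertical stress at mid-clay: σ_v = 19.9×1.5 + 18.5×3 = 85.35 kPa.
Pore pressure: u = 9.81×(4.5 − 0) = 44.145 kPa.
Initial effective stress: σ'_0 = σ_v − u = 85.35 − 44.145 = 41.205 kPa.
Stress increase at mid-clay by the 2:1 spreading method:
Δσ = qBL/((B+z)(L+z)) = 190×3.2×5.1/((3.2+4.5)(5.1+4.5)) = 41.948 kPa
Final effective stress: σ'_f = σ'_0 + Δσ = 41.205 + 41.948 = 83.153 kPa.
Normally consolidated clay, so the full stress increment lies on the virgin compression line:
S_c = C_c·H/(1+e₀)·log₁₀(σ'_f/σ'_0) = 0.26×6/(1+0.66)×log₁₀(83.153/41.205)
    = 0.93976 × 0.30493 = 0.2866 m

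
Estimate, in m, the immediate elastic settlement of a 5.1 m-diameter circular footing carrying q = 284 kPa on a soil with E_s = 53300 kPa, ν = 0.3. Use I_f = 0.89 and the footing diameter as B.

Immediate (elastic) settlement: S_e = q·B·(1−ν²)/E_s · I_f.
S_e = 284 × 5.1 × (1 − 0.3²) / 53300 × 0.89
    = 284 × 5.1 × 0.91 / 53300 × 0.89
    = 0.02201 m

S_e ≈ 0.022 m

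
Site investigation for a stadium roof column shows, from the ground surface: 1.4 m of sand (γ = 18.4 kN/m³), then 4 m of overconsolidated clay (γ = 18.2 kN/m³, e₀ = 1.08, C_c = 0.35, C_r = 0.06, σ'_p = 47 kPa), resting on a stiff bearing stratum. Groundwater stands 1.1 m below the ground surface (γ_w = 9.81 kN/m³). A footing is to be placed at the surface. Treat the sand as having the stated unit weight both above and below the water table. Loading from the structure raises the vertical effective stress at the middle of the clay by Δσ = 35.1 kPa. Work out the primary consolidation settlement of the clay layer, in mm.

Mid-depth of clay below the ground surface: z = 1.4 + 4/2 = 3.4 m.
Total vertical stress at mid-clay: σ_v = 18.4×1.4 + 18.2×2 = 62.16 kPa.
Pore pressure: u = 9.81×(3.4 − 1.1) = 22.563 kPa.
Initial effective stress: σ'_0 = σ_v − u = 62.16 − 22.563 = 39.597 kPa.
Final effective stress: σ'_f = 39.597 + 35.1 = 74.697 kPa.
σ'_f = 74.697 > σ'_p = 47 kPa, so the stress path crosses the preconsolidation pressure — recompression up to σ'_p, then virgin compression beyond:
S_c = H/(1+e₀)·[C_r·log₁₀(σ'_p/σ'_0) + C_c·log₁₀(σ'_f/σ'_p)]
    = 4/2.08 × [0.06×log₁₀(47/39.597) + 0.35×log₁₀(74.697/47)]
    = 1.9231 × [0.0044661 + 0.070422] = 0.144 m

S_c ≈ 144 mm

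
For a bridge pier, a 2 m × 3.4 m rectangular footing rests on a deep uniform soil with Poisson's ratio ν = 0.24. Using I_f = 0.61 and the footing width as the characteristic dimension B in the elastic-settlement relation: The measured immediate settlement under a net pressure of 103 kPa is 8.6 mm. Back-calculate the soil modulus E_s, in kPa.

E_s ≈ 13800 kPa

S_e = q·B·(1−ν²)/E_s · I_f  ⇒  E_s = q·B·(1−ν²)·I_f / S_e.
E_s = 103 × 2 × 0.9424 × 0.61 / 0.0086 = 13770 kPa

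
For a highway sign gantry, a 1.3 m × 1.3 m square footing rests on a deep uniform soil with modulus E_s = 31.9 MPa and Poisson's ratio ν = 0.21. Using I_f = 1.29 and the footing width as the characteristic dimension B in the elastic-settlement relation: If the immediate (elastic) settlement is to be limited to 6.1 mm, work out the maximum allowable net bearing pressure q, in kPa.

q ≈ 121 kPa

E_s = 31.9 MPa = 31900 kPa.
S_e = q·B·(1−ν²)/E_s · I_f  ⇒  q = S_e·E_s / (B·(1−ν²)·I_f).
q = 0.0061 × 31900 / (1.3 × 0.9559 × 1.29) = 121.4 kPa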